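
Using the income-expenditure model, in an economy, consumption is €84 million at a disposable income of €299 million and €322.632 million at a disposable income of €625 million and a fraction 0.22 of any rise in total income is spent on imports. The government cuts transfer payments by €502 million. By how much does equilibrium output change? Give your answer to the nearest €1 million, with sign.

−€753 million

MPC = ΔC/ΔYd = (322.632 − 84)/(625 − 299) = 238.632/326 = 0.732.
The transfer change shifts disposable income by −€502 million, so first-round consumption changes by c·ΔTR = 0.732 × (−€502 million) = −€367.464 million.
Expenditure multiplier = 1/(1 − c + m) = 1/(1 − 0.732 + 0.22) = 1/0.488 ≈ 2.049.
The transfer multiplier is c × k = 1.5, so ΔY = k × (c·ΔTR) = (−€367.464 million) / 0.488 = −€753 million.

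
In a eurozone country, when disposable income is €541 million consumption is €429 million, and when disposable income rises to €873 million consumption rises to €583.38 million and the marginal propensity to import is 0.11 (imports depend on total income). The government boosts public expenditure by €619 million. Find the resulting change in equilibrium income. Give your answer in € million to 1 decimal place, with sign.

+€959.7 million

MPC = ΔC/ΔYd = (583.38 − 429)/(873 − 541) = 154.38/332 = 0.465.
Government-spending multiplier = 1/(1 − c + m) = 1/(1 − 0.465 + 0.11) = 1/0.645 ≈ 1.55.
ΔY = k × ΔG = (+€619 million) / 0.645 ≈ +€959.7 million.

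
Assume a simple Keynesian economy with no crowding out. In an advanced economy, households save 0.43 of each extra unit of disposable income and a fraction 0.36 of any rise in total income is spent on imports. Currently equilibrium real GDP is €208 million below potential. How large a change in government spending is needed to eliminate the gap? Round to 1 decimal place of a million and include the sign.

+€164.3 million

MPC = 1 − MPS = 1 − 0.43 = 0.57.
Spending multiplier = 1/(1 − c + m) = 1/(1 − 0.57 + 0.36) = 1/0.79 ≈ 1.266.
Need ΔY = +€208 million, so ΔG = ΔY/k = (+€208 million) × 0.79 ≈ +€164.3 million.
The government should increase government spending by €164.3 million.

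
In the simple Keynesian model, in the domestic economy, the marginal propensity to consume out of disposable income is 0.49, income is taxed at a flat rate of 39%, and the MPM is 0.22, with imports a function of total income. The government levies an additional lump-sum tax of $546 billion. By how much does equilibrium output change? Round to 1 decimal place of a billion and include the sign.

A lump-sum tax change of +$546 billion shifts disposable income by −$546 billion; first-round consumption changes by −c × ΔT = −0.49 × (+$546 billion) = −$267.54 billion.
Expenditure multiplier = 1/(1 − c(1−t) + m) = 1/(1 − 0.49×0.61 + 0.22) = 1/0.9211 ≈ 1.086.
The tax multiplier is −c × k ≈ −0.532, so ΔY = k × (−c·ΔT) = (−$267.54 billion) / 0.9211 ≈ −$290.5 billion.

−$290.5 billion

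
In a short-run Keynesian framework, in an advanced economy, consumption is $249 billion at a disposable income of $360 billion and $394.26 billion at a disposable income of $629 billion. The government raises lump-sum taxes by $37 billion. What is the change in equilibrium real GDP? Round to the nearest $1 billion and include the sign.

MPC = ΔC/ΔYd = (394.26 − 249)/(629 − 360) = 145.26/269 = 0.54.
A lump-sum tax change of +$37 billion shifts disposable income by −$37 billion; first-round consumption changes by −c × ΔT = −0.54 × (+$37 billion) = −$19.98 billion.
Expenditure multiplier = 1/(1 − MPC) = 1/(1 − 0.54) = 1/0.46 ≈ 2.174.
The tax multiplier is −c × k ≈ −1.174, so ΔY = k × (−c·ΔT) = (−$19.98 billion) / 0.46 ≈ −$43 billion.

−$43 billion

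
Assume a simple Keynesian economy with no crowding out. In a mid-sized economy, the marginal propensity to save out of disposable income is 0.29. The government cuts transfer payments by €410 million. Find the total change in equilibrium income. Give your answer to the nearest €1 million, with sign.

−€1,004 million

MPC = 1 − MPS = 1 − 0.29 = 0.71.
The transfer change shifts disposable income by −€410 million, so first-round consumption changes by c·ΔTR = 0.71 × (−€410 million) = −€291.1 million.
Expenditure multiplier = 1/(1 − MPC) = 1/(1 − 0.71) = 1/0.29 ≈ 3.448.
The transfer multiplier is c × k ≈ 2.448, so ΔY = k × (c·ΔTR) = (−€291.1 million) / 0.29 ≈ −€1,004 million.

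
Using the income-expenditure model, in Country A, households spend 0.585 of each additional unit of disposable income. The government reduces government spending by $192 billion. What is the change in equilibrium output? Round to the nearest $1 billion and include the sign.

Expenditure multiplier = 1/(1 − MPC) = 1/(1 − 0.585) = 1/0.415 ≈ 2.41.
ΔY = k × ΔG = (−$192 billion) / 0.415 ≈ −$463 billion.

−$463 billion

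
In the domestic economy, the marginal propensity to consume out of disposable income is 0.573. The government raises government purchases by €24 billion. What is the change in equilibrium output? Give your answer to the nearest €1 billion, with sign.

Expenditure multiplier = 1/(1 − MPC) = 1/(1 − 0.573) = 1/0.427 ≈ 2.342.
ΔY = k × ΔG = (+€24 billion) / 0.427 ≈ +€56 billion.

+€56 billion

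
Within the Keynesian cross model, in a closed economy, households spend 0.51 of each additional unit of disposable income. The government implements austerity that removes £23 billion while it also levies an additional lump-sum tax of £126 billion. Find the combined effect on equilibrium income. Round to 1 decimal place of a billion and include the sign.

Expenditure multiplier = 1/(1 − MPC) = 1/(1 − 0.51) = 1/0.49 ≈ 2.041.
ΔG contributes k·ΔG = (−£23 billion) / 0.49 ≈ −£46.9 billion.
ΔT of +£126 billion changes first-round spending by −c·ΔT = −£64.26 billion, contributing k·(−c·ΔT) = (−£64.26 billion) / 0.49 ≈ −£131.1 billion.
Net ΔY = k(ΔG − c·ΔT) = (−£87.26 billion) / 0.49 ≈ −£178.1 billion.

−£178.1 billion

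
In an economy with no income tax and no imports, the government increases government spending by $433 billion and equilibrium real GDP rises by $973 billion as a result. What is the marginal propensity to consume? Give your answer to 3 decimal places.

0.555

Implied spending multiplier k = ΔY/ΔG = 973/433 ≈ 2.2471.
Since k = 1/(1 − MPC), MPC = 1 − 1/k = 1 − ΔG/ΔY = 1 − 433/973 ≈ 0.555.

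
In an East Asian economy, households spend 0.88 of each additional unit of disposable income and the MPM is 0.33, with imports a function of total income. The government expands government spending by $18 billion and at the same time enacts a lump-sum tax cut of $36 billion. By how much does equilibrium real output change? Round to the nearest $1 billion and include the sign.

Expenditure multiplier = 1/(1 − c + m) = 1/(1 − 0.88 + 0.33) = 1/0.45 ≈ 2.222.
ΔG contributes k·ΔG = (+$18 billion) / 0.45 = +$40 billion.
ΔT of −$36 billion changes first-round spending by −c·ΔT = +$31.68 billion, contributing k·(−c·ΔT) = (+$31.68 billion) / 0.45 = +$70.4 billion.
Net ΔY = k(ΔG − c·ΔT) = (+$49.68 billion) / 0.45 ≈ +$110 billion.

+$110 billion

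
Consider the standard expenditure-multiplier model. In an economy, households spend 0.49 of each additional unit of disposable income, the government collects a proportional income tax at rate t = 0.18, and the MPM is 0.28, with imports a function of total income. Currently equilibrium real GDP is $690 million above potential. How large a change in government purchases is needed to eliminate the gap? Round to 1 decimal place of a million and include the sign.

−$606.0 million

Spending multiplier = 1/(1 − c(1−t) + m) = 1/(1 − 0.49×0.82 + 0.28) = 1/0.8782 ≈ 1.139.
Need ΔY = −$690 million, so ΔG = ΔY/k = (−$690 million) × 0.8782 ≈ −$606 million.
The government should cut government purchases by $606 million.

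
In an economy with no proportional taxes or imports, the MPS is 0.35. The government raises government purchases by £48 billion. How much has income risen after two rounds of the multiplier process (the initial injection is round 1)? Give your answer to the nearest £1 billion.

MPC = 1 − MPS = 1 − 0.35 = 0.65.
Round 1 adds ΔG = £48 billion; each later round is MPC = 0.65 times the previous.
After 2 rounds: 48 + 31.2 = ΔG·(1 − c^2)/(1 − c) = 48 × (1 − 0.4225)/0.35 ≈ £79 billion.

£79 billion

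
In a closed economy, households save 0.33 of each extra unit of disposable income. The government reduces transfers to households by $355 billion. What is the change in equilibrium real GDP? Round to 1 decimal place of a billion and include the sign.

−$720.8 billion

MPC = 1 − MPS = 1 − 0.33 = 0.67.
The transfer change shifts disposable income by −$355 billion, so first-round consumption changes by c·ΔTR = 0.67 × (−$355 billion) = −$237.85 billion.
Expenditure multiplier = 1/(1 − MPC) = 1/(1 − 0.67) = 1/0.33 ≈ 3.03.
The transfer multiplier is c × k ≈ 2.03, so ΔY = k × (c·ΔTR) = (−$237.85 billion) / 0.33 ≈ −$720.8 billion.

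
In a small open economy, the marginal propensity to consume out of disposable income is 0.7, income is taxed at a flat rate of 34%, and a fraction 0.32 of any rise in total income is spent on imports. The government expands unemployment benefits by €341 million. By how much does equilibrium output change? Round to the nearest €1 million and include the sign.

+€278 million

The transfer change shifts disposable income by +€341 million, so first-round consumption changes by c·ΔTR = 0.7 × (+€341 million) = +€238.7 million.
Expenditure multiplier = 1/(1 − c(1−t) + m) = 1/(1 − 0.7×0.66 + 0.32) = 1/0.858 ≈ 1.166.
The transfer multiplier is c × k ≈ 0.816, so ΔY = k × (c·ΔTR) = (+€238.7 million) / 0.858 ≈ +€278 million.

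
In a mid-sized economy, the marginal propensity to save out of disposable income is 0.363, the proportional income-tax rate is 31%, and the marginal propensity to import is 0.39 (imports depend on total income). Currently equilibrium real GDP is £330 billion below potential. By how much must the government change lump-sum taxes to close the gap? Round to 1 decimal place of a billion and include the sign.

−£492.4 billion

MPC = 1 − MPS = 1 − 0.363 = 0.637.
Spending multiplier = 1/(1 − c(1−t) + m) = 1/(1 − 0.637×0.69 + 0.39) = 1/0.95047 ≈ 1.052.
Tax multiplier = −c·k = −0.637/0.95047 ≈ −0.67. Need ΔY = +£330 billion, so ΔT = ΔY/(−c·k) = −(+£330 billion) × 0.95047 / 0.637 ≈ −£492.4 billion.
The government should cut lump-sum taxes by £492.4 billion.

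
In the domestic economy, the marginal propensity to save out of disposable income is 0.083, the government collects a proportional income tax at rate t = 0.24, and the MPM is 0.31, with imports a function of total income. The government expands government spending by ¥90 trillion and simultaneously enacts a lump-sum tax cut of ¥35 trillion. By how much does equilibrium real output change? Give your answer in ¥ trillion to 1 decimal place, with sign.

MPC = 1 − MPS = 1 − 0.083 = 0.917.
Expenditure multiplier = 1/(1 − c(1−t) + m) = 1/(1 − 0.917×0.76 + 0.31) = 1/0.61308 ≈ 1.631.
ΔG contributes k·ΔG = (+¥90 trillion) / 0.61308 ≈ +¥146.8 trillion.
ΔT of −¥35 trillion changes first-round spending by −c·ΔT = +¥32.095 trillion, contributing k·(−c·ΔT) = (+¥32.095 trillion) / 0.61308 ≈ +¥52.4 trillion.
Net ΔY = k(ΔG − c·ΔT) = (+¥122.095 trillion) / 0.61308 ≈ +¥199.2 trillion.

+¥199.2 trillion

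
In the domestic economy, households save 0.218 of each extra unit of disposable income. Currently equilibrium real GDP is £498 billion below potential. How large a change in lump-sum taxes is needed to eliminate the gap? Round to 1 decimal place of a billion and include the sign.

−£138.8 billion

MPC = 1 − MPS = 1 − 0.218 = 0.782.
Spending multiplier = 1/(1 − MPC) = 1/(1 − 0.782) = 1/0.218 ≈ 4.587.
Tax multiplier = −c·k = −0.782/0.218 ≈ −3.587. Need ΔY = +£498 billion, so ΔT = ΔY/(−c·k) = −(+£498 billion) × 0.218 / 0.782 ≈ −£138.8 billion.
The government should cut lump-sum taxes by £138.8 billion.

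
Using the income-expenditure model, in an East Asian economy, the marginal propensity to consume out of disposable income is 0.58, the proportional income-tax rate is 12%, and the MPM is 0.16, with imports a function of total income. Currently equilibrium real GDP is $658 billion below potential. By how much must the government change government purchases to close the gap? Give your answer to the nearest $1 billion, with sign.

+$427 billion

Spending multiplier = 1/(1 − c(1−t) + m) = 1/(1 − 0.58×0.88 + 0.16) = 1/0.6496 ≈ 1.539.
Need ΔY = +$658 billion, so ΔG = ΔY/k = (+$658 billion) × 0.6496 ≈ +$427 billion.
The government should increase government purchases by $427 billion.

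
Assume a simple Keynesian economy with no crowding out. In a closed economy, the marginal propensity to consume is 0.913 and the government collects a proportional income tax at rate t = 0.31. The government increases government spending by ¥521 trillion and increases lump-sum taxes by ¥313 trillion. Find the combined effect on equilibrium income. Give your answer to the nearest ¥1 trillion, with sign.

Expenditure multiplier = 1/(1 − c(1−t)) = 1/(1 − 0.913×0.69) = 1/0.37003 ≈ 2.702.
ΔG contributes k·ΔG = (+¥521 trillion) / 0.37003 ≈ +¥1,408 trillion.
ΔT of +¥313 trillion changes first-round spending by −c·ΔT = −¥285.769 trillion, contributing k·(−c·ΔT) = (−¥285.769 trillion) / 0.37003 ≈ −¥772.3 trillion.
Net ΔY = k(ΔG − c·ΔT) = (+¥235.231 trillion) / 0.37003 ≈ +¥636 trillion.

+¥636 trillion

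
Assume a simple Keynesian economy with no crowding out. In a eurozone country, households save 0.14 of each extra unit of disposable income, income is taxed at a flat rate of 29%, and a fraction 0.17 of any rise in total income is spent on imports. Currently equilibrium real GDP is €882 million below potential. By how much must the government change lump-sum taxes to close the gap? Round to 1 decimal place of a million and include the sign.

−€573.7 million

MPC = 1 − MPS = 1 − 0.14 = 0.86.
Spending multiplier = 1/(1 − c(1−t) + m) = 1/(1 − 0.86×0.71 + 0.17) = 1/0.5594 ≈ 1.788.
Tax multiplier = −c·k = −0.86/0.5594 ≈ −1.537. Need ΔY = +€882 million, so ΔT = ΔY/(−c·k) = −(+€882 million) × 0.5594 / 0.86 ≈ −€573.7 million.
The government should cut lump-sum taxes by €573.7 million.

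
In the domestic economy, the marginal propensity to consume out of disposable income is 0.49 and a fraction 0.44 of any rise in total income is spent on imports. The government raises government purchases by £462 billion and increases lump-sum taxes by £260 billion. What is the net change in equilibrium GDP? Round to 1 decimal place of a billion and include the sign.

+£352.2 billion

Expenditure multiplier = 1/(1 − c + m) = 1/(1 − 0.49 + 0.44) = 1/0.95 ≈ 1.053.
ΔG contributes k·ΔG = (+£462 billion) / 0.95 ≈ +£486.3 billion.
ΔT of +£260 billion changes first-round spending by −c·ΔT = −£127.4 billion, contributing k·(−c·ΔT) = (−£127.4 billion) / 0.95 ≈ −£134.1 billion.
Net ΔY = k(ΔG − c·ΔT) = (+£334.6 billion) / 0.95 ≈ +£352.2 billion.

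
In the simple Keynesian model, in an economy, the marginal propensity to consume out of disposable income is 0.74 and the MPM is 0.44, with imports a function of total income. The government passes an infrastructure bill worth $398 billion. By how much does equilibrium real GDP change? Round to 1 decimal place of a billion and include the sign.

+$568.6 billion

Spending multiplier = 1/(1 − c + m) = 1/(1 − 0.74 + 0.44) = 1/0.7 ≈ 1.429.
ΔY = k × ΔG = (+$398 billion) / 0.7 ≈ +$568.6 billion.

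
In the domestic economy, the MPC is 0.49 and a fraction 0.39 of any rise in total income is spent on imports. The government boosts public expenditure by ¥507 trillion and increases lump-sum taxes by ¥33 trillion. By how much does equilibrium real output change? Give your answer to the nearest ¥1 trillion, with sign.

Expenditure multiplier = 1/(1 − c + m) = 1/(1 − 0.49 + 0.39) = 1/0.9 ≈ 1.111.
ΔG contributes k·ΔG = (+¥507 trillion) / 0.9 ≈ +¥563.3 trillion.
ΔT of +¥33 trillion changes first-round spending by −c·ΔT = −¥16.17 trillion, contributing k·(−c·ΔT) = (−¥16.17 trillion) / 0.9 ≈ −¥18 trillion.
Net ΔY = k(ΔG − c·ΔT) = (+¥490.83 trillion) / 0.9 ≈ +¥545 trillion.

+¥545 trillion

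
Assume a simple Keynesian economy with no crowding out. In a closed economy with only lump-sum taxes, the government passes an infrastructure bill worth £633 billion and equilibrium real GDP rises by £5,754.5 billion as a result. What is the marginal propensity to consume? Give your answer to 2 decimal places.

0.89

Implied spending multiplier k = ΔY/ΔG = 5,754.5/633 ≈ 9.0908.
Since k = 1/(1 − MPC), MPC = 1 − 1/k = 1 − ΔG/ΔY = 1 − 633/5,754.5 ≈ 0.89.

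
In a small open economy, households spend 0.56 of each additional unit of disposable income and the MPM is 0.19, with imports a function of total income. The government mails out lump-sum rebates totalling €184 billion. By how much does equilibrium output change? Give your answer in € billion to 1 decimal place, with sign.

A lump-sum tax change of −€184 billion shifts disposable income by +€184 billion; first-round consumption changes by −c × ΔT = −0.56 × (−€184 billion) = +€103.04 billion.
Expenditure multiplier = 1/(1 − c + m) = 1/(1 − 0.56 + 0.19) = 1/0.63 ≈ 1.587.
The tax multiplier is −c × k ≈ −0.889, so ΔY = k × (−c·ΔT) = (+€103.04 billion) / 0.63 ≈ +€163.6 billion.

+€163.6 billion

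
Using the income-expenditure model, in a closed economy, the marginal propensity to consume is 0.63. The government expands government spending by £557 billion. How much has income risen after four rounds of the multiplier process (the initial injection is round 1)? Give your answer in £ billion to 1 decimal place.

Round 1 adds ΔG = £557 billion; each later round is MPC = 0.63 times the previous.
After 4 rounds: 557 + 350.91 + 221.0733 + 139.276179 = ΔG·(1 − c^4)/(1 − c) = 557 × (1 − 0.15752961)/0.37 ≈ £1,268.3 billion.

£1,268.3 billion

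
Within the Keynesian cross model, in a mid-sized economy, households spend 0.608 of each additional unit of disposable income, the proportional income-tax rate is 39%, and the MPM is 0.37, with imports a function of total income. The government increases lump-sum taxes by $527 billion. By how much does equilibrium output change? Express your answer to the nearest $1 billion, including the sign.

−$321 billion

A lump-sum tax change of +$527 billion shifts disposable income by −$527 billion; first-round consumption changes by −c × ΔT = −0.608 × (+$527 billion) = −$320.416 billion.
Expenditure multiplier = 1/(1 − c(1−t) + m) = 1/(1 − 0.608×0.61 + 0.37) = 1/0.99912 ≈ 1.001.
The tax multiplier is −c × k ≈ −0.609, so ΔY = k × (−c·ΔT) = (−$320.416 billion) / 0.99912 ≈ −$321 billion.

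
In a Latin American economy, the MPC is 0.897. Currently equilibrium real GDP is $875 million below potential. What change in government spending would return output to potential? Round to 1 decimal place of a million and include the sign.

Spending multiplier = 1/(1 − MPC) = 1/(1 − 0.897) = 1/0.103 ≈ 9.709.
Need ΔY = +$875 million, so ΔG = ΔY/k = (+$875 million) × 0.103 ≈ +$90.1 million.
The government should increase government spending by $90.1 million.

+$90.1 million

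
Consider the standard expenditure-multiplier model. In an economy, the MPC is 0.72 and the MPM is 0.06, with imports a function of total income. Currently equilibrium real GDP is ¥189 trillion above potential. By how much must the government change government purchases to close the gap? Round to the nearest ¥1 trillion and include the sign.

Spending multiplier = 1/(1 − c + m) = 1/(1 − 0.72 + 0.06) = 1/0.34 ≈ 2.941.
Need ΔY = −¥189 trillion, so ΔG = ΔY/k = (−¥189 trillion) × 0.34 ≈ −¥64 trillion.
The government should cut government purchases by ¥64 trillion.

−¥64 trillion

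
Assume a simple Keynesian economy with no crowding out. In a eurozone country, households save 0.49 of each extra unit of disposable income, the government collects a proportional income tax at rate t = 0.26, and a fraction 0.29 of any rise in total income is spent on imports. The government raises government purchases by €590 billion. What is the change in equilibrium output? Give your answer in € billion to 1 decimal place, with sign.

MPC = 1 − MPS = 1 − 0.49 = 0.51.
Expenditure multiplier = 1/(1 − c(1−t) + m) = 1/(1 − 0.51×0.74 + 0.29) = 1/0.9126 ≈ 1.096.
ΔY = k × ΔG = (+€590 billion) / 0.9126 ≈ +€646.5 billion.

+€646.5 billion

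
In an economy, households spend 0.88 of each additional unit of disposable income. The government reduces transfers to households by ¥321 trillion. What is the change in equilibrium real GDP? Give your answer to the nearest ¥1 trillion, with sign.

The transfer change shifts disposable income by −¥321 trillion, so first-round consumption changes by c·ΔTR = 0.88 × (−¥321 trillion) = −¥282.48 trillion.
Expenditure multiplier = 1/(1 − MPC) = 1/(1 − 0.88) = 1/0.12 ≈ 8.333.
The transfer multiplier is c × k ≈ 7.333, so ΔY = k × (c·ΔTR) = (−¥282.48 trillion) / 0.12 = −¥2,354 trillion.

−¥2,354 trillion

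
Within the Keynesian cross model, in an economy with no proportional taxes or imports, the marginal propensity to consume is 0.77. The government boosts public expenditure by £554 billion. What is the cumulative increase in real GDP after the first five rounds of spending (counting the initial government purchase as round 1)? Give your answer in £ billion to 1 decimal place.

Round 1 adds ΔG = £554 billion; each later round is MPC = 0.77 times the previous.
After 5 rounds: 554 + 426.58 + 328.4666 + 252.919282 + 194.74784714 = ΔG·(1 − c^5)/(1 − c) = 554 × (1 − 0.2706784157)/0.23 ≈ £1,756.7 billion.

£1,756.7 billion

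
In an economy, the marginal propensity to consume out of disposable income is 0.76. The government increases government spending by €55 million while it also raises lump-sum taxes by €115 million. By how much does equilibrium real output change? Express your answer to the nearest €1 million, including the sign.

−€135 million

Expenditure multiplier = 1/(1 − MPC) = 1/(1 − 0.76) = 1/0.24 ≈ 4.167.
ΔG contributes k·ΔG = (+€55 million) / 0.24 ≈ +€229.2 million.
ΔT of +€115 million changes first-round spending by −c·ΔT = −€87.4 million, contributing k·(−c·ΔT) = (−€87.4 million) / 0.24 ≈ −€364.2 million.
Net ΔY = k(ΔG − c·ΔT) = (−€32.4 million) / 0.24 = −€135 million.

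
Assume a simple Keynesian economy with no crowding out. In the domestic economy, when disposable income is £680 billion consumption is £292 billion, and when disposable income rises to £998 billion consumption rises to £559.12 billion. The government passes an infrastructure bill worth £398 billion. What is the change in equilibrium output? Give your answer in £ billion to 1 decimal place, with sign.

+£2,487.5 billion

MPC = ΔC/ΔYd = (559.12 − 292)/(998 − 680) = 267.12/318 = 0.84.
Expenditure multiplier = 1/(1 − MPC) = 1/(1 − 0.84) = 1/0.16 = 6.25.
ΔY = k × ΔG = (+£398 billion) / 0.16 = +£2,487.5 billion.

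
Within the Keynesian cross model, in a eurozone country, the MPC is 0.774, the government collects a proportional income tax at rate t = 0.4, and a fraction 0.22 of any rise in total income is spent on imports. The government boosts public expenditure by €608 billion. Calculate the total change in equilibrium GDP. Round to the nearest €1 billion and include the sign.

+€805 billion

Spending multiplier = 1/(1 − c(1−t) + m) = 1/(1 − 0.774×0.6 + 0.22) = 1/0.7556 ≈ 1.323.
ΔY = k × ΔG = (+€608 billion) / 0.7556 ≈ +€805 billion.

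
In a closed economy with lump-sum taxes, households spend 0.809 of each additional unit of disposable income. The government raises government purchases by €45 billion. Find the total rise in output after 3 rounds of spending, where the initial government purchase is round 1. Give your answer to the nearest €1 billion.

€111 billion

Round 1 adds ΔG = €45 billion; each later round is MPC = 0.809 times the previous.
After 3 rounds: 45 + 36.405 + 29.451645 = ΔG·(1 − c^3)/(1 − c) = 45 × (1 − 0.529475129)/0.191 ≈ €111 billion.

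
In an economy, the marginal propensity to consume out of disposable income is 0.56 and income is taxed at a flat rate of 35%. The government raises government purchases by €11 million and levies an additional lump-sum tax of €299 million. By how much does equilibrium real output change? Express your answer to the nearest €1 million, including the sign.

−€246 million

Expenditure multiplier = 1/(1 − c(1−t)) = 1/(1 − 0.56×0.65) = 1/0.636 ≈ 1.572.
ΔG contributes k·ΔG = (+€11 million) / 0.636 ≈ +€17.3 million.
ΔT of +€299 million changes first-round spending by −c·ΔT = −€167.44 million, contributing k·(−c·ΔT) = (−€167.44 million) / 0.636 ≈ −€263.3 million.
Net ΔY = k(ΔG − c·ΔT) = (−€156.44 million) / 0.636 ≈ −€246 million.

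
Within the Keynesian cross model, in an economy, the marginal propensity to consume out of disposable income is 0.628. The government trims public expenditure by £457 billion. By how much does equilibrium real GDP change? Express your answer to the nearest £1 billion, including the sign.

Government-spending multiplier = 1/(1 − MPC) = 1/(1 − 0.628) = 1/0.372 ≈ 2.688.
ΔY = k × ΔG = (−£457 billion) / 0.372 ≈ −£1,228 billion.

−£1,228 billion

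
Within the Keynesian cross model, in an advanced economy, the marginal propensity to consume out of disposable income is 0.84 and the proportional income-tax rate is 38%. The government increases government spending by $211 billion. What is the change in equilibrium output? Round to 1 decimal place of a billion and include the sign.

+$440.3 billion

Government-spending multiplier = 1/(1 − c(1−t)) = 1/(1 − 0.84×0.62) = 1/0.4792 ≈ 2.087.
ΔY = k × ΔG = (+$211 billion) / 0.4792 ≈ +$440.3 billion.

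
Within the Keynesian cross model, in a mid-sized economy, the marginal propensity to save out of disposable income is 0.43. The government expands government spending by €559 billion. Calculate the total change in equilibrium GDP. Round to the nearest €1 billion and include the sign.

MPC = 1 − MPS = 1 − 0.43 = 0.57.
Spending multiplier = 1/(1 − MPC) = 1/(1 − 0.57) = 1/0.43 ≈ 2.326.
ΔY = k × ΔG = (+€559 billion) / 0.43 = +€1,300 billion.

+€1,300 billion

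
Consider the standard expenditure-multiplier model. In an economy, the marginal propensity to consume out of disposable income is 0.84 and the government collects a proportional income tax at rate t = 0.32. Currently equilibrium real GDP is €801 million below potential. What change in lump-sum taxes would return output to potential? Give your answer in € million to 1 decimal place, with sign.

−€408.9 million

Spending multiplier = 1/(1 − c(1−t)) = 1/(1 − 0.84×0.68) = 1/0.4288 ≈ 2.332.
Tax multiplier = −c·k = −0.84/0.4288 ≈ −1.959. Need ΔY = +€801 million, so ΔT = ΔY/(−c·k) = −(+€801 million) × 0.4288 / 0.84 ≈ −€408.9 million.
The government should cut lump-sum taxes by €408.9 million.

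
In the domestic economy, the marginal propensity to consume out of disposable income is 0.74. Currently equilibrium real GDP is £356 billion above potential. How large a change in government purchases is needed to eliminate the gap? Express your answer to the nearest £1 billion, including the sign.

−£93 billion

Spending multiplier = 1/(1 − MPC) = 1/(1 − 0.74) = 1/0.26 ≈ 3.846.
Need ΔY = −£356 billion, so ΔG = ΔY/k = (−£356 billion) × 0.26 ≈ −£93 billion.
The government should cut government purchases by £93 billion.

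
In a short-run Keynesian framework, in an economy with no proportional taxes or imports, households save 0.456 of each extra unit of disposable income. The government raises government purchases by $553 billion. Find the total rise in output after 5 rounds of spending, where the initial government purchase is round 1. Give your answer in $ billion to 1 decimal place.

MPC = 1 − MPS = 1 − 0.456 = 0.544.
Round 1 adds ΔG = $553 billion; each later round is MPC = 0.544 times the previous.
After 5 rounds: 553 + 300.832 + 163.652608 + 89.027018752 + 48.430698201088 = ΔG·(1 − c^5)/(1 − c) = 553 × (1 − 0.047642495156224)/0.456 ≈ $1,154.9 billion.

$1,154.9 billion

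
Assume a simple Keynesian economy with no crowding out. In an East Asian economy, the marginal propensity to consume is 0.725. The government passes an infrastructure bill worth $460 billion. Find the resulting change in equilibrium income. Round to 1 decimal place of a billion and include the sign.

+$1,672.7 billion

Spending multiplier = 1/(1 − MPC) = 1/(1 − 0.725) = 1/0.275 ≈ 3.636.
ΔY = k × ΔG = (+$460 billion) / 0.275 ≈ +$1,672.7 billion.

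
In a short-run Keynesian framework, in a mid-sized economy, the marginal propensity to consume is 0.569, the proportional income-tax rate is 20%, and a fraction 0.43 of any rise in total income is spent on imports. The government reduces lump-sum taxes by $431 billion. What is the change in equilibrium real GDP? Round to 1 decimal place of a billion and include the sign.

+$251.6 billion

A lump-sum tax change of −$431 billion shifts disposable income by +$431 billion; first-round consumption changes by −c × ΔT = −0.569 × (−$431 billion) = +$245.239 billion.
Expenditure multiplier = 1/(1 − c(1−t) + m) = 1/(1 − 0.569×0.8 + 0.43) = 1/0.9748 ≈ 1.026.
The tax multiplier is −c × k ≈ −0.584, so ΔY = k × (−c·ΔT) = (+$245.239 billion) / 0.9748 ≈ +$251.6 billion.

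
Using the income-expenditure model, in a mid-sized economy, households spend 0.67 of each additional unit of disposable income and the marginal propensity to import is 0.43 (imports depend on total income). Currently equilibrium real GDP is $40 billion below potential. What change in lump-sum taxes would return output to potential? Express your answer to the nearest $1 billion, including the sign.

Spending multiplier = 1/(1 − c + m) = 1/(1 − 0.67 + 0.43) = 1/0.76 ≈ 1.316.
Tax multiplier = −c·k = −0.67/0.76 ≈ −0.882. Need ΔY = +$40 billion, so ΔT = ΔY/(−c·k) = −(+$40 billion) × 0.76 / 0.67 ≈ −$45 billion.
The government should cut lump-sum taxes by $45 billion.

−$45 billion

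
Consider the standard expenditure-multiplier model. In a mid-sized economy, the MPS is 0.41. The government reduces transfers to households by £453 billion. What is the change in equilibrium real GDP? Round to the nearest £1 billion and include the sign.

MPC = 1 − MPS = 1 − 0.41 = 0.59.
The transfer change shifts disposable income by −£453 billion, so first-round consumption changes by c·ΔTR = 0.59 × (−£453 billion) = −£267.27 billion.
Expenditure multiplier = 1/(1 − MPC) = 1/(1 − 0.59) = 1/0.41 ≈ 2.439.
The transfer multiplier is c × k ≈ 1.439, so ΔY = k × (c·ΔTR) = (−£267.27 billion) / 0.41 ≈ −£652 billion.

−£652 billion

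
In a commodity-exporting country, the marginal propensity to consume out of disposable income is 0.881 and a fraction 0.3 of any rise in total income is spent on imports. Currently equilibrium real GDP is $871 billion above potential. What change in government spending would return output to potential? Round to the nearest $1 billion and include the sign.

−$365 billion

Spending multiplier = 1/(1 − c + m) = 1/(1 − 0.881 + 0.3) = 1/0.419 ≈ 2.387.
Need ΔY = −$871 billion, so ΔG = ΔY/k = (−$871 billion) × 0.419 ≈ −$365 billion.
The government should cut government spending by $365 billion.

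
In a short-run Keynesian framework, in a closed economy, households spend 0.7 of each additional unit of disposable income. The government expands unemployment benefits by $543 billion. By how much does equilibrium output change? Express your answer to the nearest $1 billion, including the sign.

+$1,267 billion

The transfer change shifts disposable income by +$543 billion, so first-round consumption changes by c·ΔTR = 0.7 × (+$543 billion) = +$380.1 billion.
Expenditure multiplier = 1/(1 − MPC) = 1/(1 − 0.7) = 1/0.3 ≈ 3.333.
The transfer multiplier is c × k ≈ 2.333, so ΔY = k × (c·ΔTR) = (+$380.1 billion) / 0.3 = +$1,267 billion.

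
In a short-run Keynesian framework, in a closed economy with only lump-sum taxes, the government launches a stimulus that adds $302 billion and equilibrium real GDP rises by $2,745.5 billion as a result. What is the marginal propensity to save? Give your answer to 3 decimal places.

Implied spending multiplier k = ΔY/ΔG = 2,745.5/302 ≈ 9.0911.
Since k = 1/(1 − MPC), MPC = 1 − 1/k = 1 − ΔG/ΔY = 1 − 302/2,745.5 ≈ 0.890.
MPS = 1 − MPC = 0.110.

0.110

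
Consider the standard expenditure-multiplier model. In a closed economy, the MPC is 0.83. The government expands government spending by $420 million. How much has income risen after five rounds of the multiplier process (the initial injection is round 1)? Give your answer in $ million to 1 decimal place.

$1,497.4 million

Round 1 adds ΔG = $420 million; each later round is MPC = 0.83 times the previous.
After 5 rounds: 420 + 348.6 + 289.338 + 240.15054 + 199.3249482 = ΔG·(1 − c^5)/(1 − c) = 420 × (1 − 0.3939040643)/0.17 ≈ $1,497.4 million.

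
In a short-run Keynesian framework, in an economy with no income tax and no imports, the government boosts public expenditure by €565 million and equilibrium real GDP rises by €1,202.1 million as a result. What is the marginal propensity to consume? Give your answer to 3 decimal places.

Implied spending multiplier k = ΔY/ΔG = 1,202.1/565 ≈ 2.1276.
Since k = 1/(1 − MPC), MPC = 1 − 1/k = 1 − ΔG/ΔY = 1 − 565/1,202.1 ≈ 0.530.

0.530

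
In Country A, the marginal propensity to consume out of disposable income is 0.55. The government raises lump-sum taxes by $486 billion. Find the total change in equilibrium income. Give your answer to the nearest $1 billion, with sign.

−$594 billion

A lump-sum tax change of +$486 billion shifts disposable income by −$486 billion; first-round consumption changes by −c × ΔT = −0.55 × (+$486 billion) = −$267.3 billion.
Expenditure multiplier = 1/(1 − MPC) = 1/(1 − 0.55) = 1/0.45 ≈ 2.222.
The tax multiplier is −c × k ≈ −1.222, so ΔY = k × (−c·ΔT) = (−$267.3 billion) / 0.45 = −$594 billion.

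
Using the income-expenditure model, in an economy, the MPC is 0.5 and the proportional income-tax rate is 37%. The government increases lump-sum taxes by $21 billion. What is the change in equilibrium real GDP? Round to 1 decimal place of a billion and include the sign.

−$15.3 billion

A lump-sum tax change of +$21 billion shifts disposable income by −$21 billion; first-round consumption changes by −c × ΔT = −0.5 × (+$21 billion) = −$10.5 billion.
Expenditure multiplier = 1/(1 − c(1−t)) = 1/(1 − 0.5×0.63) = 1/0.685 ≈ 1.46.
The tax multiplier is −c × k ≈ −0.73, so ΔY = k × (−c·ΔT) = (−$10.5 billion) / 0.685 ≈ −$15.3 billion.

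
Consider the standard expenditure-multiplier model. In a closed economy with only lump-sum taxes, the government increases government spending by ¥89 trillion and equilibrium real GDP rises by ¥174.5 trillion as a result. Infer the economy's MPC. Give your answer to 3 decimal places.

0.490

Implied spending multiplier k = ΔY/ΔG = 174.5/89 ≈ 1.9607.
Since k = 1/(1 − MPC), MPC = 1 − 1/k = 1 − ΔG/ΔY = 1 − 89/174.5 ≈ 0.490.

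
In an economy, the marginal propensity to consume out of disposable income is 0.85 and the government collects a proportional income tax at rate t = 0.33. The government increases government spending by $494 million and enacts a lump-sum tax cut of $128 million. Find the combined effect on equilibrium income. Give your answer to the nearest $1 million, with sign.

+$1,400 million

Expenditure multiplier = 1/(1 − c(1−t)) = 1/(1 − 0.85×0.67) = 1/0.4305 ≈ 2.323.
ΔG contributes k·ΔG = (+$494 million) / 0.4305 ≈ +$1,147.5 million.
ΔT of −$128 million changes first-round spending by −c·ΔT = +$108.8 million, contributing k·(−c·ΔT) = (+$108.8 million) / 0.4305 ≈ +$252.7 million.
Net ΔY = k(ΔG − c·ΔT) = (+$602.8 million) / 0.4305 ≈ +$1,400 million.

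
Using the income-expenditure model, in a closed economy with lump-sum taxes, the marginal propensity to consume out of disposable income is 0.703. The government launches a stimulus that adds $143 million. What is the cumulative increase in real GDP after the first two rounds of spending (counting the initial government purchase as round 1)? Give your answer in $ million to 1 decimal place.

$243.5 million

Round 1 adds ΔG = $143 million; each later round is MPC = 0.703 times the previous.
After 2 rounds: 143 + 100.529 = ΔG·(1 − c^2)/(1 − c) = 143 × (1 − 0.494209)/0.297 ≈ $243.5 million.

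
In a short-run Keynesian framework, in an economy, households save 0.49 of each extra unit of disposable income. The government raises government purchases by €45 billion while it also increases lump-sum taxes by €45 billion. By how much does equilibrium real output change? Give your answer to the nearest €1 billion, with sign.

MPC = 1 − MPS = 1 − 0.49 = 0.51.
Expenditure multiplier = 1/(1 − MPC) = 1/(1 − 0.51) = 1/0.49 ≈ 2.041.
ΔG contributes k·ΔG = (+€45 billion) / 0.49 ≈ +€91.8 billion.
ΔT of +€45 billion changes first-round spending by −c·ΔT = −€22.95 billion, contributing k·(−c·ΔT) = (−€22.95 billion) / 0.49 ≈ −€46.8 billion.
With ΔG = ΔT and no other leakages, the balanced-budget multiplier is 1, so ΔY = ΔG = +€45 billion.

+€45 billion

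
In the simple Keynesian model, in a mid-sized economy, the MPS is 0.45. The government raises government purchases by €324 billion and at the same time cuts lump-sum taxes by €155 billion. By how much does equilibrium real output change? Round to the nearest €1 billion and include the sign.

MPC = 1 − MPS = 1 − 0.45 = 0.55.
Expenditure multiplier = 1/(1 − MPC) = 1/(1 − 0.55) = 1/0.45 ≈ 2.222.
ΔG contributes k·ΔG = (+€324 billion) / 0.45 = +€720 billion.
ΔT of −€155 billion changes first-round spending by −c·ΔT = +€85.25 billion, contributing k·(−c·ΔT) = (+€85.25 billion) / 0.45 ≈ +€189.4 billion.
Net ΔY = k(ΔG − c·ΔT) = (+€409.25 billion) / 0.45 ≈ +€909 billion.

+€909 billion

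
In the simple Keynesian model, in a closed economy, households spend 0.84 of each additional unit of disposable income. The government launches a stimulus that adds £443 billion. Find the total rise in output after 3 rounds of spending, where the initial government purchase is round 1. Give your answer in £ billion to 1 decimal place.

Round 1 adds ΔG = £443 billion; each later round is MPC = 0.84 times the previous.
After 3 rounds: 443 + 372.12 + 312.5808 = ΔG·(1 − c^3)/(1 − c) = 443 × (1 − 0.592704)/0.16 ≈ £1,127.7 billion.

£1,127.7 billion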